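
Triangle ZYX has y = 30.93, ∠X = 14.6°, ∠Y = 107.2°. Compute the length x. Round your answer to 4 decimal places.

The third angle is ∠Z = 180° − ∠Y − ∠X = 58.20°.
Law of sines: x = y·sin X/sin Y ≈ 8.1615.

8.1615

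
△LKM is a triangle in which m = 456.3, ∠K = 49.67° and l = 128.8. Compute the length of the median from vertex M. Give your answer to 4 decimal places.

174.9447

By the law of cosines, k² = m² + l² − 2·m·l·cos K = 1.4873e+05, so k ≈ 385.65.
Median from M: ½√(2·l² + 2·k² − m²) ≈ 174.94.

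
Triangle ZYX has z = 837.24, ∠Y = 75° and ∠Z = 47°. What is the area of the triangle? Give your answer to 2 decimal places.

392560.63

The third angle is ∠X = 180° − ∠Z − ∠Y = 58.00°.
Law of sines: y = z·sin Y/sin Z ≈ 1105.8.
Law of sines: x = z·sin X/sin Z ≈ 970.83.
Area = ½·z·y·sin X ≈ 3.9256e+05.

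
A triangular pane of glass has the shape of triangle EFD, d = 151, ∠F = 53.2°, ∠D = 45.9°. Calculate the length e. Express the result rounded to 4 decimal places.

The third angle is ∠E = 180° − ∠F − ∠D = 80.90°.
Law of sines: e = d·sin E/sin D ≈ 207.62.

207.6229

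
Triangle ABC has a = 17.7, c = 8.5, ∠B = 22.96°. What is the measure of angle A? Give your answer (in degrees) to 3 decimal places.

By the law of cosines, b² = c² + a² − 2·c·a·cos B = 108.48, so b ≈ 10.415.
Law of cosines again: cos A = (b² + c² − a²)/(2·b·c) ≈ -0.74868, so ∠A ≈ 138.48°.

138.477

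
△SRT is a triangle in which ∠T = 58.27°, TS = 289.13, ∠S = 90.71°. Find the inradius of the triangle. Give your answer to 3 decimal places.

The third angle is ∠R = 180° − ∠T − ∠S = 31.02°.
Law of sines: RT = TS·sin S/sin R ≈ 561.01.
Law of sines: SR = TS·sin T/sin R ≈ 477.19.
Area = ½·TS·RT·sin T ≈ 68980.
Semiperimeter s = (561.01+289.13+477.19)/2 = 663.67.
Inradius = area/s = 68980/663.67 ≈ 103.94.

103.938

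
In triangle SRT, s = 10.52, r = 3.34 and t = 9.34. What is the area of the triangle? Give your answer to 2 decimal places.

area ≈ 15.29

Semiperimeter p = (10.52 + 3.34 + 9.34)/2 = 11.6.
Heron's formula: area = √(11.6·1.08·8.26·2.26) ≈ 15.293.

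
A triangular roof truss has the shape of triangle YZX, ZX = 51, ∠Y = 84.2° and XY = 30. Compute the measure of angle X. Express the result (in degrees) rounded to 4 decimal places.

Law of sines: sin Z = XY·sin Y/ZX ≈ 0.58522.
Since ZX ≥ XY, only the acute value applies: ∠Z ≈ 35.82°.
Then ∠X = 180° − ∠Y − ∠Z ≈ 59.98°.

59.9812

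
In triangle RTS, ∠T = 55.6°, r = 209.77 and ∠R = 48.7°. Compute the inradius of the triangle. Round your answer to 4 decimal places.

The third angle is ∠S = 180° − ∠R − ∠T = 75.70°.
Law of sines: t = r·sin T/sin R ≈ 230.39.
Law of sines: s = r·sin S/sin R ≈ 270.57.
Area = ½·r·t·sin S ≈ 23416.
Semiperimeter p = (209.77+230.39+270.57)/2 = 355.37.
Inradius = area/p = 23416/355.37 ≈ 65.892.

65.8920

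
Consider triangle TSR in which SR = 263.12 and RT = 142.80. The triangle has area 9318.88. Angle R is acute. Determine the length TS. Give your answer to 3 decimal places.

From area = ½·SR·RT·sin R, we get sin R = 2·area/(SR·RT) ≈ 0.49603.
Taking the acute solution, ∠R ≈ 29.74°.
Law of cosines then gives TS ≈ 156.12.

156.120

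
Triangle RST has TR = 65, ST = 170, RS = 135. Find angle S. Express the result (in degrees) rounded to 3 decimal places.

By the law of cosines, cos S = (RS² + ST² − TR²) / (2·RS·ST) ≈ 0.93464, so ∠S ≈ 20.83°.

∠S ≈ 20.830°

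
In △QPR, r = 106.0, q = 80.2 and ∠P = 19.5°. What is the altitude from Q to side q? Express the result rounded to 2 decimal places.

h_Q ≈ 35.38

By the law of cosines, p² = r² + q² − 2·r·q·cos P = 1640.9, so p ≈ 40.508.
Area = ½·r·q·sin P ≈ 1418.9.
The altitude from Q has length 2·area/q ≈ 35.384.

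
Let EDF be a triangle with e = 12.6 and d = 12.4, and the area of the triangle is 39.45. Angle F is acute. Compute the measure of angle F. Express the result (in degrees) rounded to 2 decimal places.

∠F ≈ 30.33°

From area = ½·e·d·sin F, we get sin F = 2·area/(e·d) ≈ 0.50499.
Taking the acute solution, ∠F ≈ 30.33°.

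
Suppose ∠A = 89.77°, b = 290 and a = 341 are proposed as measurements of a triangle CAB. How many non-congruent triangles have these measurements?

b·sin A = 290·sin(89.77°) ≈ 290.
Since a ≥ b, exactly one triangle exists.

1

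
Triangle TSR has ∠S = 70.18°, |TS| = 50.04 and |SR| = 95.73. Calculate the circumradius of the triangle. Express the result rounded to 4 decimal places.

By the law of cosines, |RT|² = |TS|² + |SR|² − 2·|TS|·|SR|·cos S = 8419.8, so |RT| ≈ 91.759.
Area = ½·|TS|·|SR|·sin S ≈ 2253.3.
Circumradius = |RT|/(2 sin S) ≈ 48.769.

48.7685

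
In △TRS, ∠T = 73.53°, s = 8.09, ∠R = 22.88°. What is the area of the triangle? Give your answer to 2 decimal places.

area ≈ 12.28

The third angle is ∠S = 180° − ∠T − ∠R = 83.59°.
Law of sines: t = s·sin T/sin S ≈ 7.8069.
Law of sines: r = s·sin R/sin S ≈ 3.1652.
Area = ½·s·t·sin R ≈ 12.278.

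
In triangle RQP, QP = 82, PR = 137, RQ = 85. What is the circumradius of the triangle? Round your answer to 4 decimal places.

By the law of cosines, cos R = (PR² + RQ² − QP²) / (2·PR·RQ) ≈ 0.82739, so ∠R ≈ 0.596 rad.
Circumradius = QP/(2 sin R) ≈ 73.003.

73.0028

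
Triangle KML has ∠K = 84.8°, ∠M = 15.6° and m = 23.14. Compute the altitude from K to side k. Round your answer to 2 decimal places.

22.76

The third angle is ∠L = 180° − ∠K − ∠M = 79.60°.
Law of sines: k = m·sin K/sin M ≈ 85.694.
Law of sines: l = m·sin L/sin M ≈ 84.634.
Area = ½·m·k·sin L ≈ 975.19.
The altitude from K has length 2·area/k ≈ 22.76.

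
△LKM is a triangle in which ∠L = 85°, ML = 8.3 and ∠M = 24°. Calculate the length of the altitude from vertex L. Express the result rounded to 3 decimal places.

3.376

The third angle is ∠K = 180° − ∠M − ∠L = 71.00°.
Law of sines: KM = ML·sin L/sin K ≈ 8.7448.
Law of sines: LK = ML·sin M/sin K ≈ 3.5704.
Area = ½·ML·KM·sin M ≈ 14.761.
The altitude from L has length 2·area/KM ≈ 3.3759.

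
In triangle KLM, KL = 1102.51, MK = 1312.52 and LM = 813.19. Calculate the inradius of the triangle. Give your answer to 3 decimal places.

r ≈ 276.695

Semiperimeter s = (813.19 + 1312.5 + 1102.5)/2 = 1614.1.
Heron's formula: area = √(1614.1·800.92·301.59·511.6) ≈ 4.4662e+05.
Inradius = area/s = 4.4662e+05/1614.1 ≈ 276.7.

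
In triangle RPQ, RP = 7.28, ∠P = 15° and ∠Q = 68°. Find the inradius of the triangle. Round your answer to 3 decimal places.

0.858

The third angle is ∠R = 180° − ∠P − ∠Q = 97.00°.
Law of sines: PQ = RP·sin R/sin Q ≈ 7.7932.
Law of sines: QR = RP·sin P/sin Q ≈ 2.0322.
Area = ½·RP·PQ·sin P ≈ 7.342.
Semiperimeter s = (7.7932+2.0322+7.28)/2 = 8.5527.
Inradius = area/s = 7.342/8.5527 ≈ 0.85844.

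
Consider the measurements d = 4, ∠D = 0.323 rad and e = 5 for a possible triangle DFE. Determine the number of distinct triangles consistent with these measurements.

2

e·sin D = 5·sin(0.323 rad) ≈ 1.587.
Since e sin D < d < e (1.587 < 4 < 5), two triangles exist.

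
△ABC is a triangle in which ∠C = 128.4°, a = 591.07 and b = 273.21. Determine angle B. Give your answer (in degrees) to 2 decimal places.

By the law of cosines, c² = a² + b² − 2·a·b·cos C = 6.2462e+05, so c ≈ 790.33.
Law of cosines again: cos B = (c² + a² − b²)/(2·c·a) ≈ 0.96260, so ∠B ≈ 15.72°.

15.72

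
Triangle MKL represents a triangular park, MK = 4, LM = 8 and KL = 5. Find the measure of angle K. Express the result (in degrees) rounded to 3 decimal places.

125.100

By the law of cosines, cos K = (MK² + KL² − LM²) / (2·MK·KL) ≈ -0.57500, so ∠K ≈ 125.10°.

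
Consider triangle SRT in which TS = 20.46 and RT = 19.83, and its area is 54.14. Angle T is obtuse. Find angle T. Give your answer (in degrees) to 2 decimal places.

From area = ½·RT·TS·sin T, we get sin T = 2·area/(RT·TS) ≈ 0.26688.
Taking the obtuse solution, ∠T ≈ 164.52°.

∠T ≈ 164.52°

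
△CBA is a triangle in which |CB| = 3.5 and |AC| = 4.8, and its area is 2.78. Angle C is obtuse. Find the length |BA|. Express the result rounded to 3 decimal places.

8.185

From area = ½·|AC|·|CB|·sin C, we get sin C = 2·area/(|AC|·|CB|) ≈ 0.33095.
Taking the obtuse solution, ∠C ≈ 160.67°.
Law of cosines then gives |BA| ≈ 8.1851.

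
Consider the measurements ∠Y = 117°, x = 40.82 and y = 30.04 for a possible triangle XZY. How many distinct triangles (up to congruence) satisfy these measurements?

0

x·sin Y = 40.82·sin(117°) ≈ 36.37.
Since ∠Y is not acute, a triangle exists only if y > x; here y ≤ x, so there is no triangle.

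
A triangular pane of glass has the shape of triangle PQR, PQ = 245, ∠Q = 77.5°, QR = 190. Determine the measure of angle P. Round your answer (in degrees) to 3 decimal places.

∠P ≈ 42.297°

By the law of cosines, RP² = PQ² + QR² − 2·PQ·QR·cos Q = 75974, so RP ≈ 275.63.
Law of cosines again: cos P = (RP² + PQ² − QR²)/(2·RP·PQ) ≈ 0.73966, so ∠P ≈ 42.30°.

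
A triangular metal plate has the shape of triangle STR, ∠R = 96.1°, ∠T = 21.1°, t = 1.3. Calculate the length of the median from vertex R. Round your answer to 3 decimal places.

1.667

The third angle is ∠S = 180° − ∠T − ∠R = 62.80°.
Law of sines: s = t·sin S/sin T ≈ 3.2118.
Law of sines: r = t·sin R/sin T ≈ 3.5907.
Median from R: ½√(2·s² + 2·t² − r²) ≈ 1.6672.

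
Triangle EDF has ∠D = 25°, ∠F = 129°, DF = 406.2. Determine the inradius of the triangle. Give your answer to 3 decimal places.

The third angle is ∠E = 180° − ∠D − ∠F = 26.00°.
Law of sines: FE = DF·sin D/sin E ≈ 391.6.
Law of sines: ED = DF·sin F/sin E ≈ 720.11.
Area = ½·DF·FE·sin F ≈ 61810.
Semiperimeter s = (406.2+391.6+720.11)/2 = 758.96.
Inradius = area/s = 61810/758.96 ≈ 81.441.

r ≈ 81.441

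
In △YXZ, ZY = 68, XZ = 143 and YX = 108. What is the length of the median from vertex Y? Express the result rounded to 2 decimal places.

m_Y ≈ 55.06

Median from Y: ½√(2·ZY² + 2·YX² − XZ²) ≈ 55.061.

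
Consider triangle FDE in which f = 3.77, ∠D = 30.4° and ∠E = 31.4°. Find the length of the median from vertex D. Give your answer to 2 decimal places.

The third angle is ∠F = 180° − ∠D − ∠E = 118.20°.
Law of sines: d = f·sin D/sin F ≈ 2.1647.
Law of sines: e = f·sin E/sin F ≈ 2.2288.
Median from D: ½√(2·e² + 2·f² − d²) ≈ 2.9015.

2.90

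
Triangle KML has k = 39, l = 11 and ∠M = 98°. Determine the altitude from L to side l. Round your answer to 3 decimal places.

38.620

By the law of cosines, m² = l² + k² − 2·l·k·cos M = 1761.4, so m ≈ 41.969.
Area = ½·l·k·sin M ≈ 212.41.
The altitude from L has length 2·area/l ≈ 38.62.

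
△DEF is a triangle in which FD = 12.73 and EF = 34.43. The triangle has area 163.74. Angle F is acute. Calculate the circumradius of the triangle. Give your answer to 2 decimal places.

R ≈ 18.51

From area = ½·EF·FD·sin F, we get sin F = 2·area/(EF·FD) ≈ 0.74717.
Taking the acute solution, ∠F ≈ 48.35°.
Law of cosines then gives DE ≈ 27.656.
Circumradius = DE/(2 sin F) ≈ 18.507.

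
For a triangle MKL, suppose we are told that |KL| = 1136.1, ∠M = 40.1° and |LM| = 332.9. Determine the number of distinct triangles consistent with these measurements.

|LM|·sin M = 332.9·sin(40.1°) ≈ 214.4.
Since |KL| ≥ |LM|, exactly one triangle exists.

1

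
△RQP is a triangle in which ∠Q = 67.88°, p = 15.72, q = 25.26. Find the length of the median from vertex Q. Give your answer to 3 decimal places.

m_Q ≈ 17.797

Law of sines: sin P = p·sin Q/q ≈ 0.57652.
Since q ≥ p, only the acute value applies: ∠P ≈ 35.21°.
Then ∠R = 180° − ∠Q − ∠P ≈ 76.91°.
Law of sines gives r = q·sin R/sin Q ≈ 26.559.
Median from Q: ½√(2·p² + 2·r² − q²) ≈ 17.797.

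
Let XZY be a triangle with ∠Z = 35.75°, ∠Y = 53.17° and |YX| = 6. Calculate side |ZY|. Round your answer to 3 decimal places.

The third angle is ∠X = 180° − ∠Z − ∠Y = 91.08°.
Law of sines: |ZY| = |YX|·sin X/sin Z ≈ 10.268.

10.268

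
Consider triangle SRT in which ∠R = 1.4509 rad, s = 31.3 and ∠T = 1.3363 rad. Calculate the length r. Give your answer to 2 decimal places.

The third angle is ∠S = π − ∠R − ∠T = 0.3544 rad.
Law of sines: r = s·sin R/sin S ≈ 89.549.

89.55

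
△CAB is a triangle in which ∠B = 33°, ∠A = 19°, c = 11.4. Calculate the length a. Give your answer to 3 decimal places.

4.710

The third angle is ∠C = 180° − ∠A − ∠B = 128.00°.
Law of sines: a = c·sin A/sin C ≈ 4.7099.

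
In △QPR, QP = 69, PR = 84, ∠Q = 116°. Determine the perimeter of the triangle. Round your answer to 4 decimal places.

perimeter ≈ 179.4085

Law of sines: sin R = QP·sin Q/PR ≈ 0.73830.
Since PR ≥ QP, only the acute value applies: ∠R ≈ 47.59°.
Then ∠P = 180° − ∠Q − ∠R ≈ 16.41°.
Law of sines gives RQ = PR·sin P/sin Q ≈ 26.409.
Semiperimeter s = (84+26.409+69)/2 = 89.704.
Perimeter = 84 + 26.409 + 69 = 179.41.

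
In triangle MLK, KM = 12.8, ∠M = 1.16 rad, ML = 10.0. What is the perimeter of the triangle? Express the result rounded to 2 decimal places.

perimeter ≈ 35.51

By the law of cosines, LK² = KM² + ML² − 2·KM·ML·cos M = 161.61, so LK ≈ 12.713.
Semiperimeter s = (12.713+12.8+10)/2 = 17.756.
Perimeter = 12.713 + 12.8 + 10 = 35.513.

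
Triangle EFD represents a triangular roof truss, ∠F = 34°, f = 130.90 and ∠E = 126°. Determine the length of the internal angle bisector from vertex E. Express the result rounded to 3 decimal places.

45.107

The third angle is ∠D = 180° − ∠E − ∠F = 20.00°.
Law of sines: e = f·sin E/sin F ≈ 189.38.
Law of sines: d = f·sin D/sin F ≈ 80.063.
The bisector from E has length 2·f·d·cos(∠E/2)/(f+d) ≈ 45.107.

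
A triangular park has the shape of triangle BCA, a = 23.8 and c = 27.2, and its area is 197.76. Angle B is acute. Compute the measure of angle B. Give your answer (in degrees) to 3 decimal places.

From area = ½·c·a·sin B, we get sin B = 2·area/(c·a) ≈ 0.61097.
Taking the acute solution, ∠B ≈ 37.66°.

37.660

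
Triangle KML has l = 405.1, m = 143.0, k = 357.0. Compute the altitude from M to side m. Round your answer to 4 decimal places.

h_M ≈ 352.4732

Semiperimeter s = (357 + 143 + 405.1)/2 = 452.55.
Heron's formula: area = √(452.55·95.55·309.55·47.45) ≈ 25202.
The altitude from M has length 2·area/m ≈ 352.47.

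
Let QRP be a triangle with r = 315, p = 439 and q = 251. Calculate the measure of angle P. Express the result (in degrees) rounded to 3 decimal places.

By the law of cosines, cos P = (q² + r² − p²) / (2·q·r) ≈ -0.19285, so ∠P ≈ 101.12°.

∠P ≈ 101.119°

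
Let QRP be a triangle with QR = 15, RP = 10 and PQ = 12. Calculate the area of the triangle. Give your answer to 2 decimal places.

area ≈ 59.81

Semiperimeter s = (10 + 12 + 15)/2 = 18.5.
Heron's formula: area = √(18.5·8.5·6.5·3.5) ≈ 59.812.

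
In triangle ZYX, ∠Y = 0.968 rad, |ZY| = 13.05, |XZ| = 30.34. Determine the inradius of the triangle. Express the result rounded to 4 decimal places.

Law of sines: sin X = |ZY|·sin Y/|XZ| ≈ 0.35432.
Since |XZ| ≥ |ZY|, only the acute value applies: ∠X ≈ 0.362 rad.
Then ∠Z = π − ∠Y − ∠X ≈ 1.811 rad.
Law of sines gives |YX| = |XZ|·sin Z/sin Y ≈ 35.77.
Area = ½·|XZ|·|ZY|·sin Z ≈ 192.27.
Semiperimeter s = (35.77+30.34+13.05)/2 = 39.58.
Inradius = area/s = 192.27/39.58 ≈ 4.8576.

4.8576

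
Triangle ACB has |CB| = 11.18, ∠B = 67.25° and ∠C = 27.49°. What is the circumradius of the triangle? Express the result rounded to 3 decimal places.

R ≈ 5.609

The third angle is ∠A = 180° − ∠C − ∠B = 85.26°.
Law of sines: |BA| = |CB|·sin C/sin A ≈ 5.1783.
Law of sines: |AC| = |CB|·sin B/sin A ≈ 10.346.
Circumradius = |CB|/(2 sin A) ≈ 5.6092.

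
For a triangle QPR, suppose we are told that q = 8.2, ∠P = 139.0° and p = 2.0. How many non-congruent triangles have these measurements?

q·sin P = 8.2·sin(139.0°) ≈ 5.38.
Since ∠P is not acute, a triangle exists only if p > q; here p ≤ q, so there is no triangle.

0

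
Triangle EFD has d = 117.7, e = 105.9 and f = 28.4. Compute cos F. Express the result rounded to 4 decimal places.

By the law of cosines, cos F = (d² + e² − f²) / (2·d·e) ≈ 0.97323, so ∠F ≈ 13.29°.

cos F ≈ 0.9732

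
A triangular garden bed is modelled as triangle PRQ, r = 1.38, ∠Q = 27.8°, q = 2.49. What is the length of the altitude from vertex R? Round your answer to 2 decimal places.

Law of sines: sin R = r·sin Q/q ≈ 0.25848.
Since q ≥ r, only the acute value applies: ∠R ≈ 14.98°.
Then ∠P = 180° − ∠Q − ∠R ≈ 137.22°.
Law of sines gives p = q·sin P/sin Q ≈ 3.6261.
Area = ½·q·r·sin P ≈ 1.1669.
The altitude from R has length 2·area/r ≈ 1.6912.

h_R ≈ 1.69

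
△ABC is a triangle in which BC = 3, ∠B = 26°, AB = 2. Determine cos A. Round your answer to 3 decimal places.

By the law of cosines, CA² = AB² + BC² − 2·AB·BC·cos B = 2.2145, so CA ≈ 1.4881.
Law of cosines again: cos A = (CA² + AB² − BC²)/(2·CA·AB) ≈ -0.46796, so ∠A ≈ 117.90°.

-0.468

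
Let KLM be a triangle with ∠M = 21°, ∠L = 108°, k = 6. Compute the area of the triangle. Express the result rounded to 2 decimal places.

The third angle is ∠K = 180° − ∠L − ∠M = 51.00°.
Law of sines: l = k·sin L/sin K ≈ 7.3427.
Law of sines: m = k·sin M/sin K ≈ 2.7668.
Area = ½·k·l·sin M ≈ 7.8942.

area ≈ 7.89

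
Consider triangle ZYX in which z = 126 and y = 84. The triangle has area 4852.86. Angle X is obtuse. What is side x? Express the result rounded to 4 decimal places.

177.1292

From area = ½·z·y·sin X, we get sin X = 2·area/(z·y) ≈ 0.91702.
Taking the obtuse solution, ∠X ≈ 113.51°.
Law of cosines then gives x ≈ 177.13.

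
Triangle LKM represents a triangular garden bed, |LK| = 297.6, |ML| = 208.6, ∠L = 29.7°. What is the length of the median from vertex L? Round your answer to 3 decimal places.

By the law of cosines, |KM|² = |ML|² + |LK|² − 2·|ML|·|LK|·cos L = 24232, so |KM| ≈ 155.66.
Median from L: ½√(2·|ML|² + 2·|LK|² − |KM|²) ≈ 244.91.

m_L ≈ 244.912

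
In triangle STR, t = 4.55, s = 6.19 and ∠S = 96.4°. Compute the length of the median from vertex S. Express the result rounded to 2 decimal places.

Law of sines: sin T = t·sin S/s ≈ 0.73048.
Since s ≥ t, only the acute value applies: ∠T ≈ 46.93°.
Then ∠R = 180° − ∠S − ∠T ≈ 36.67°.
Law of sines gives r = s·sin R/sin S ≈ 3.7202.
Median from S: ½√(2·t² + 2·r² − s²) ≈ 2.7735.

m_S ≈ 2.77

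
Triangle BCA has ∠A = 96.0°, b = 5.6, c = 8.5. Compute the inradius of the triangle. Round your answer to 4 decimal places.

By the law of cosines, a² = b² + c² − 2·b·c·cos A = 113.56, so a ≈ 10.657.
Area = ½·b·c·sin A ≈ 23.67.
Semiperimeter s = (5.6+8.5+10.657)/2 = 12.378.
Inradius = area/s = 23.67/12.378 ≈ 1.9122.

1.9122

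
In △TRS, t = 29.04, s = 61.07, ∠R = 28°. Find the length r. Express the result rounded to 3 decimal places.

37.962

By the law of cosines, r² = s² + t² − 2·s·t·cos R = 1441.1, so r ≈ 37.962.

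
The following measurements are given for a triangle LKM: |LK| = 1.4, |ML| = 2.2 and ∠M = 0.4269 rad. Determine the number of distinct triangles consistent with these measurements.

2

|ML|·sin M = 2.2·sin(0.4269 rad) ≈ 0.9109.
Since |ML| sin M < |LK| < |ML| (0.9109 < 1.4 < 2.2), two triangles exist.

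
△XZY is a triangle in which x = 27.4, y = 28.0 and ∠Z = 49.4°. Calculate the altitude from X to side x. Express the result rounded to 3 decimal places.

h_X ≈ 21.260

By the law of cosines, z² = y² + x² − 2·y·x·cos Z = 536.21, so z ≈ 23.156.
Area = ½·y·x·sin Z ≈ 291.26.
The altitude from X has length 2·area/x ≈ 21.26.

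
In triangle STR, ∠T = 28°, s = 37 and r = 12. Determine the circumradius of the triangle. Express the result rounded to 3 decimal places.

28.755

By the law of cosines, t² = r² + s² − 2·r·s·cos T = 728.94, so t ≈ 26.999.
Area = ½·r·s·sin T ≈ 104.22.
Circumradius = t/(2 sin T) ≈ 28.755.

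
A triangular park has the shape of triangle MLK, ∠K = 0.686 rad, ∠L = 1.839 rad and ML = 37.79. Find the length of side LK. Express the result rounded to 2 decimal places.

34.50

The third angle is ∠M = π − ∠L − ∠K = 0.617 rad.
Law of sines: LK = ML·sin M/sin K ≈ 34.498.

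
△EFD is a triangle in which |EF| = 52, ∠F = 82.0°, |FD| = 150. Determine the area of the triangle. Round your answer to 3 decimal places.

Area = ½·|EF|·|FD|·sin F ≈ 3862.

area ≈ 3862.045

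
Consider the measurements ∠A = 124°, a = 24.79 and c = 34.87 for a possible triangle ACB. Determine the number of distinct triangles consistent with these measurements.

0

c·sin A = 34.87·sin(124°) ≈ 28.91.
Since ∠A is not acute, a triangle exists only if a > c; here a ≤ c, so there is no triangle.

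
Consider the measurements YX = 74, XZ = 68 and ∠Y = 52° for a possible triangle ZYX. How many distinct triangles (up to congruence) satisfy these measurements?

2

YX·sin Y = 74·sin(52°) ≈ 58.31.
Since YX sin Y < XZ < YX (58.31 < 68 < 74), two triangles exist.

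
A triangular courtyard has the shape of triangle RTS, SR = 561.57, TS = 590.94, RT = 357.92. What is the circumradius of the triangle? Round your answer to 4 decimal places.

303.9433

By the law of cosines, cos R = (SR² + RT² − TS²) / (2·SR·RT) ≈ 0.23447, so ∠R ≈ 76.44°.
Circumradius = TS/(2 sin R) ≈ 303.94.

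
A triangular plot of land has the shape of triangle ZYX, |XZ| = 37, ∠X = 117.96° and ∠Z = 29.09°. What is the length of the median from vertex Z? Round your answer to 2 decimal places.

m_Z ≈ 47.08

The third angle is ∠Y = 180° − ∠X − ∠Z = 32.95°.
Law of sines: |YX| = |XZ|·sin Z/sin Y ≈ 33.073.
Law of sines: |ZY| = |XZ|·sin X/sin Y ≈ 60.086.
Median from Z: ½√(2·|XZ|² + 2·|ZY|² − |YX|²) ≈ 47.077.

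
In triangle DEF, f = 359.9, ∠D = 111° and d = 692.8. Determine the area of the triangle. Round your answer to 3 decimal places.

Law of sines: sin F = f·sin D/d ≈ 0.48498.
Since d ≥ f, only the acute value applies: ∠F ≈ 29.01°.
Then ∠E = 180° − ∠D − ∠F ≈ 39.99°.
Law of sines gives e = d·sin E/sin D ≈ 476.89.
Area = ½·d·f·sin E ≈ 80117.

area ≈ 80117.084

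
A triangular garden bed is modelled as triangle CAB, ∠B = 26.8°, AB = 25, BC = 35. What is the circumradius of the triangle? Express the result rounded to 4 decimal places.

By the law of cosines, CA² = AB² + BC² − 2·AB·BC·cos B = 287.97, so CA ≈ 16.97.
Area = ½·AB·BC·sin B ≈ 197.26.
Circumradius = CA/(2 sin B) ≈ 18.819.

R ≈ 18.8187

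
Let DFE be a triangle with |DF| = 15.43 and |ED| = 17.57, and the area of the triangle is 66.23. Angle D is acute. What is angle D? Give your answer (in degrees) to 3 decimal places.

From area = ½·|ED|·|DF|·sin D, we get sin D = 2·area/(|ED|·|DF|) ≈ 0.48859.
Taking the acute solution, ∠D ≈ 29.25°.

∠D ≈ 29.248°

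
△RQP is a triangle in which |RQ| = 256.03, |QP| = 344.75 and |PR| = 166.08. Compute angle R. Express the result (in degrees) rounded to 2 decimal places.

By the law of cosines, cos R = (|PR|² + |RQ|² − |QP|²) / (2·|PR|·|RQ|) ≈ -0.30242, so ∠R ≈ 107.60°.

∠R ≈ 107.60°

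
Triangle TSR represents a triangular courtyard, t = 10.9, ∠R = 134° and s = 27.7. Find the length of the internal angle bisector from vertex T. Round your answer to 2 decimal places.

t_T ≈ 31.17

By the law of cosines, r² = t² + s² − 2·t·s·cos R = 1305.6, so r ≈ 36.133.
Law of cosines again: cos T = (s² + r² − t²)/(2·s·r) ≈ 0.97617, so ∠T ≈ 12.53°.
The bisector from T has length 2·s·r·cos(∠T/2)/(s+r) ≈ 31.172.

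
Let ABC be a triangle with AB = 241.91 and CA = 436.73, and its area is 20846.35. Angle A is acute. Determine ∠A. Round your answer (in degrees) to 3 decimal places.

From area = ½·CA·AB·sin A, we get sin A = 2·area/(CA·AB) ≈ 0.39463.
Taking the acute solution, ∠A ≈ 23.24°.

∠A ≈ 23.243°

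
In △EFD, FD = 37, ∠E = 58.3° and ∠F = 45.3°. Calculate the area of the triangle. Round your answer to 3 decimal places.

The third angle is ∠D = 180° − ∠E − ∠F = 76.40°.
Law of sines: DE = FD·sin F/sin E ≈ 30.911.
Law of sines: EF = FD·sin D/sin E ≈ 42.269.
Area = ½·FD·DE·sin D ≈ 555.82.

555.823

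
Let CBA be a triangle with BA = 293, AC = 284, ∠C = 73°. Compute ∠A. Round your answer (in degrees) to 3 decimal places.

Law of sines: sin B = AC·sin C/BA ≈ 0.92693.
Since BA ≥ AC, only the acute value applies: ∠B ≈ 67.96°.
Then ∠A = 180° − ∠C − ∠B ≈ 39.04°.

∠A ≈ 39.039°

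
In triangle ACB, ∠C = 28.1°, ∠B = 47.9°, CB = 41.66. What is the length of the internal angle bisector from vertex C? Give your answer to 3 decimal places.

The third angle is ∠A = 180° − ∠C − ∠B = 104.00°.
Law of sines: BA = CB·sin C/sin A ≈ 20.223.
Law of sines: AC = CB·sin B/sin A ≈ 31.857.
The bisector from C has length 2·AC·CB·cos(∠C/2)/(AC+CB) ≈ 35.025.

t_C ≈ 35.025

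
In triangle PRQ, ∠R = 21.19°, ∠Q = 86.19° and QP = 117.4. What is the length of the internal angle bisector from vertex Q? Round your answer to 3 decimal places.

The third angle is ∠P = 180° − ∠R − ∠Q = 72.62°.
Law of sines: RQ = QP·sin P/sin R ≈ 309.96.
Law of sines: PR = QP·sin Q/sin R ≈ 324.07.
The bisector from Q has length 2·RQ·QP·cos(∠Q/2)/(RQ+QP) ≈ 124.36.

t_Q ≈ 124.356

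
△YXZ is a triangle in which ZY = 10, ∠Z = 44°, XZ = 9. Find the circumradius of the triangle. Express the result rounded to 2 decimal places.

5.17

By the law of cosines, YX² = XZ² + ZY² − 2·XZ·ZY·cos Z = 51.519, so YX ≈ 7.1777.
Area = ½·XZ·ZY·sin Z ≈ 31.26.
Circumradius = YX/(2 sin Z) ≈ 5.1663.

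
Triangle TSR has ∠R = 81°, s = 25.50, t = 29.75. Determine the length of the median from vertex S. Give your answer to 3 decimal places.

30.479

By the law of cosines, r² = t² + s² − 2·t·s·cos R = 1298, so r ≈ 36.027.
Median from S: ½√(2·r² + 2·t² − s²) ≈ 30.479.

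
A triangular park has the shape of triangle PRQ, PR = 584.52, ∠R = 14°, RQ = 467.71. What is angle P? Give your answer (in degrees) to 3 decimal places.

By the law of cosines, QP² = PR² + RQ² − 2·PR·RQ·cos R = 29886, so QP ≈ 172.88.
Law of cosines again: cos P = (QP² + PR² − RQ²)/(2·QP·PR) ≈ 0.75605, so ∠P ≈ 40.88°.

∠P ≈ 40.883°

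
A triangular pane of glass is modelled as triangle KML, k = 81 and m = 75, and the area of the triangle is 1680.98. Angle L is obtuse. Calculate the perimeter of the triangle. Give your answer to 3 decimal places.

305.351

From area = ½·k·m·sin L, we get sin L = 2·area/(k·m) ≈ 0.55341.
Taking the obtuse solution, ∠L ≈ 146.40°.
Law of cosines then gives l ≈ 149.35.
Perimeter = 81 + 75 + 149.35 = 305.35.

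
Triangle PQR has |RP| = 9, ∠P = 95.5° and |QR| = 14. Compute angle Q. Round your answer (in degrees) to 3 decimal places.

∠Q ≈ 39.784°

Law of sines: sin Q = |RP|·sin P/|QR| ≈ 0.63990.
Since |QR| ≥ |RP|, only the acute value applies: ∠Q ≈ 39.78°.
Then ∠R = 180° − ∠P − ∠Q ≈ 44.72°.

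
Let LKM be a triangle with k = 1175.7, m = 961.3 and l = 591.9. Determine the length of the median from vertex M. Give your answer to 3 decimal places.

m_M ≈ 797.047

Median from M: ½√(2·l² + 2·k² − m²) ≈ 797.05.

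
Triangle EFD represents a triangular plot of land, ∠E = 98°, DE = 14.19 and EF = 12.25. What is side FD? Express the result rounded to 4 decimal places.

By the law of cosines, FD² = DE² + EF² − 2·DE·EF·cos E = 399.8, so FD ≈ 19.995.

19.9951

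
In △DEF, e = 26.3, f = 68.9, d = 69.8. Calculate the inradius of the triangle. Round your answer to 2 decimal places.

Semiperimeter s = (69.8 + 26.3 + 68.9)/2 = 82.5.
Heron's formula: area = √(82.5·12.7·56.2·13.6) ≈ 894.88.
Inradius = area/s = 894.88/82.5 ≈ 10.847.

r ≈ 10.85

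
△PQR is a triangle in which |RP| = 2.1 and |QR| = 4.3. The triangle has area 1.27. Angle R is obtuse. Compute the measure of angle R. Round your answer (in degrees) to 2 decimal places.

From area = ½·|QR|·|RP|·sin R, we get sin R = 2·area/(|QR|·|RP|) ≈ 0.28128.
Taking the obtuse solution, ∠R ≈ 163.66°.

∠R ≈ 163.66°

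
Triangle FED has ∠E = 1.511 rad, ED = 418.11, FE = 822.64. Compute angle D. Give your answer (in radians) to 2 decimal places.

1.15

By the law of cosines, DF² = FE² + ED² − 2·FE·ED·cos E = 8.1044e+05, so DF ≈ 900.25.
Law of cosines again: cos D = (ED² + DF² − FE²)/(2·ED·DF) ≈ 0.40983, so ∠D ≈ 1.149 rad.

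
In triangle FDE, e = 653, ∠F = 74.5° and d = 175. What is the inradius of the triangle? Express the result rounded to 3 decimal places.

By the law of cosines, f² = d² + e² − 2·d·e·cos F = 3.9596e+05, so f ≈ 629.25.
Area = ½·d·e·sin F ≈ 55059.
Semiperimeter s = (629.25+175+653)/2 = 728.63.
Inradius = area/s = 55059/728.63 ≈ 75.566.

r ≈ 75.566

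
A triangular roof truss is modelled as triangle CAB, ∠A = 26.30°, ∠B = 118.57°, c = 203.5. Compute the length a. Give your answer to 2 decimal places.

156.69

The third angle is ∠C = 180° − ∠A − ∠B = 35.13°.
Law of sines: a = c·sin A/sin C ≈ 156.69.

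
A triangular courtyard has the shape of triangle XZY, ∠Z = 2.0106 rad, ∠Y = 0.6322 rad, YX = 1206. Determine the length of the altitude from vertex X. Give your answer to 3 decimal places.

The third angle is ∠X = π − ∠Z − ∠Y = 0.4988 rad.
Law of sines: ZY = YX·sin X/sin Z ≈ 637.58.
Law of sines: XZ = YX·sin Y/sin Z ≈ 787.6.
Area = ½·YX·ZY·sin Y ≈ 2.2719e+05.
The altitude from X has length 2·area/ZY ≈ 712.65.

h_X ≈ 712.651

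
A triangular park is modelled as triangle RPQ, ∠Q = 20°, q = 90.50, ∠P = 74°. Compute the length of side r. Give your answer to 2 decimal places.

The third angle is ∠R = 180° − ∠P − ∠Q = 86.00°.
Law of sines: r = q·sin R/sin Q ≈ 263.96.

263.96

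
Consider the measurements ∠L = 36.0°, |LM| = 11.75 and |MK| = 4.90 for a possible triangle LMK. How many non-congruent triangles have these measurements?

|LM|·sin L = 11.75·sin(36.0°) ≈ 6.906.
Since |MK| = 4.90 < 6.906 = |LM| sin L, no triangle exists.

0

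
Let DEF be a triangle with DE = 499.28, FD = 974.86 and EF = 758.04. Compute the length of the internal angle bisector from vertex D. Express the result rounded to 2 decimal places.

By the law of cosines, cos D = (FD² + DE² − EF²) / (2·FD·DE) ≈ 0.64205, so ∠D ≈ 50.06°.
The bisector from D has length 2·FD·DE·cos(∠D/2)/(FD+DE) ≈ 598.35.

t_D ≈ 598.35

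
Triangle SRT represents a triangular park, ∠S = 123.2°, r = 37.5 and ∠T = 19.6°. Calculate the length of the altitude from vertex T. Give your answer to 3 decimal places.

The third angle is ∠R = 180° − ∠T − ∠S = 37.20°.
Law of sines: s = r·sin S/sin R ≈ 51.9.
Law of sines: t = r·sin T/sin R ≈ 20.806.
Area = ½·r·s·sin T ≈ 326.44.
The altitude from T has length 2·area/t ≈ 31.379.

31.379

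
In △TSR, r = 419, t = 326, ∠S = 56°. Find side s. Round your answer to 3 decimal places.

359.266

By the law of cosines, s² = r² + t² − 2·r·t·cos S = 1.2907e+05, so s ≈ 359.27.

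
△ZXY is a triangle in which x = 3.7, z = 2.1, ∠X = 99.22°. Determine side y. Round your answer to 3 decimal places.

Law of sines: sin Z = z·sin X/x ≈ 0.56023.
Since x ≥ z, only the acute value applies: ∠Z ≈ 34.07°.
Then ∠Y = 180° − ∠X − ∠Z ≈ 46.71°.
Law of sines gives y = x·sin Y/sin X ≈ 2.7284.

2.728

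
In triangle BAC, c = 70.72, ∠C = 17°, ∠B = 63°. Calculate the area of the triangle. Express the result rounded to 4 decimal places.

The third angle is ∠A = 180° − ∠C − ∠B = 100.00°.
Law of sines: b = c·sin B/sin C ≈ 215.52.
Law of sines: a = c·sin A/sin C ≈ 238.21.
Area = ½·c·b·sin A ≈ 7505.

area ≈ 7505.0141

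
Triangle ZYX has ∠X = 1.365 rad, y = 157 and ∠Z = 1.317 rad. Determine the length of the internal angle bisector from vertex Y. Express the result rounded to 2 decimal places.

The third angle is ∠Y = π − ∠X − ∠Z = 0.460 rad.
Law of sines: z = y·sin Z/sin Y ≈ 342.6.
Law of sines: x = y·sin X/sin Y ≈ 346.47.
The bisector from Y has length 2·x·z·cos(∠Y/2)/(x+z) ≈ 335.47.

t_Y ≈ 335.47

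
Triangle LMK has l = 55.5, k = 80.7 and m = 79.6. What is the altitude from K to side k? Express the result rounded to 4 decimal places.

51.7024

Semiperimeter s = (55.5 + 79.6 + 80.7)/2 = 107.9.
Heron's formula: area = √(107.9·52.4·28.3·27.2) ≈ 2086.2.
The altitude from K has length 2·area/k ≈ 51.702.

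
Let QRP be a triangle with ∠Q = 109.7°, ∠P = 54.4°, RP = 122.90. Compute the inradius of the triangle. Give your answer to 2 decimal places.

r ≈ 13.50

The third angle is ∠R = 180° − ∠P − ∠Q = 15.90°.
Law of sines: PQ = RP·sin R/sin Q ≈ 35.763.
Law of sines: QR = RP·sin P/sin Q ≈ 106.14.
Area = ½·RP·PQ·sin P ≈ 1786.9.
Semiperimeter s = (122.9+35.763+106.14)/2 = 132.4.
Inradius = area/s = 1786.9/132.4 ≈ 13.496.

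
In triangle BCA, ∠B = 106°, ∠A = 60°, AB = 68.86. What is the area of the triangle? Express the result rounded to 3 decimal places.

8158.327

The third angle is ∠C = 180° − ∠A − ∠B = 14.00°.
Law of sines: CA = AB·sin B/sin C ≈ 273.61.
Law of sines: BC = AB·sin A/sin C ≈ 246.5.
Area = ½·AB·CA·sin A ≈ 8158.3.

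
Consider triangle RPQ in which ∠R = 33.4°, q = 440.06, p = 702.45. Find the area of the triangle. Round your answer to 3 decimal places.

area ≈ 85082.344

Area = ½·p·q·sin R ≈ 85082.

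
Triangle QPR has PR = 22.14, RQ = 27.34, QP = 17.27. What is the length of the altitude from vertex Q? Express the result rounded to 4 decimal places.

17.2452

Semiperimeter s = (22.14 + 27.34 + 17.27)/2 = 33.375.
Heron's formula: area = √(33.375·11.235·6.035·16.105) ≈ 190.9.
The altitude from Q has length 2·area/PR ≈ 17.245.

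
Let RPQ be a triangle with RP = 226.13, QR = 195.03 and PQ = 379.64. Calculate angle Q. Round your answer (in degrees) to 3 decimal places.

By the law of cosines, cos Q = (PQ² + QR² − RP²) / (2·PQ·QR) ≈ 0.88483, so ∠Q ≈ 27.77°.

∠Q ≈ 27.769°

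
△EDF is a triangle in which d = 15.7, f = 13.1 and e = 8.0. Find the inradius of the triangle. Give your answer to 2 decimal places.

Semiperimeter s = (8 + 15.7 + 13.1)/2 = 18.4.
Heron's formula: area = √(18.4·10.4·2.7·5.3) ≈ 52.329.
Inradius = area/s = 52.329/18.4 ≈ 2.844.

2.84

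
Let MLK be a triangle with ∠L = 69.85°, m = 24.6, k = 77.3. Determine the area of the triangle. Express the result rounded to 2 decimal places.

Area = ½·k·m·sin L ≈ 892.6.

892.60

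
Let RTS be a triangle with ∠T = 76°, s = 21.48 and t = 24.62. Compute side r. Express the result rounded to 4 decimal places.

18.3021

Law of sines: sin S = s·sin T/t ≈ 0.84655.
Since t ≥ s, only the acute value applies: ∠S ≈ 57.84°.
Then ∠R = 180° − ∠T − ∠S ≈ 46.16°.
Law of sines gives r = t·sin R/sin T ≈ 18.302.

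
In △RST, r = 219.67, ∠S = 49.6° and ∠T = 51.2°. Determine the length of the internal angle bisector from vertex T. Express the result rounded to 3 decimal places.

The third angle is ∠R = 180° − ∠S − ∠T = 79.20°.
Law of sines: s = r·sin S/sin R ≈ 170.3.
Law of sines: t = r·sin T/sin R ≈ 174.28.
The bisector from T has length 2·r·s·cos(∠T/2)/(r+s) ≈ 173.03.

t_T ≈ 173.028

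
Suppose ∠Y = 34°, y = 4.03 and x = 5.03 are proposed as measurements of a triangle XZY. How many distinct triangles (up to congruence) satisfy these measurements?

2

x·sin Y = 5.03·sin(34°) ≈ 2.813.
Since x sin Y < y < x (2.813 < 4.03 < 5.03), two triangles exist.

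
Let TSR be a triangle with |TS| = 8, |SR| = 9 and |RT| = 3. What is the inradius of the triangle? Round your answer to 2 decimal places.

Semiperimeter s = (9 + 3 + 8)/2 = 10.
Heron's formula: area = √(10·1·7·2) ≈ 11.832.
Inradius = area/s = 11.832/10 ≈ 1.1832.

1.18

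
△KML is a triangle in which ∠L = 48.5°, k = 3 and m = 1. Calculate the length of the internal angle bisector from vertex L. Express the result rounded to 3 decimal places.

By the law of cosines, l² = k² + m² − 2·k·m·cos L = 6.0243, so l ≈ 2.4544.
The bisector from L has length 2·k·m·cos(∠L/2)/(k+m) ≈ 1.3676.

t_L ≈ 1.368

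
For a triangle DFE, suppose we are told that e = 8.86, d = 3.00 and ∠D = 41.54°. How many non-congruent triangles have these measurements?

e·sin D = 8.86·sin(41.54°) ≈ 5.875.
Since d = 3.00 < 5.875 = e sin D, no triangle exists.

0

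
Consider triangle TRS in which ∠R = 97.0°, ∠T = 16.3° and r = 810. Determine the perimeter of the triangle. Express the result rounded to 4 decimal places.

The third angle is ∠S = 180° − ∠T − ∠R = 66.70°.
Law of sines: t = r·sin T/sin R ≈ 229.05.
Law of sines: s = r·sin S/sin R ≈ 749.53.
Semiperimeter p = (229.05+810+749.53)/2 = 894.29.
Perimeter = 229.05 + 810 + 749.53 = 1788.6.

1788.5758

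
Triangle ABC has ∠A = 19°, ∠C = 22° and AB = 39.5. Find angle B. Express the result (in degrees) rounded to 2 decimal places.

The third angle is ∠B = 180° − ∠C − ∠A = 139.00°.

∠B ≈ 139.00°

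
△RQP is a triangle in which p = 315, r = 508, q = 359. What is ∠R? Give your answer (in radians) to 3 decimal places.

By the law of cosines, cos R = (q² + p² − r²) / (2·q·p) ≈ -0.13246, so ∠R ≈ 1.7036 rad.

∠R ≈ 1.704 rad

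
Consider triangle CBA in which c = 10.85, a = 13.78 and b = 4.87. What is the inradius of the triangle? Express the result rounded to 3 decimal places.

Semiperimeter s = (10.85 + 4.87 + 13.78)/2 = 14.75.
Heron's formula: area = √(14.75·3.9·9.88·0.97) ≈ 23.48.
Inradius = area/s = 23.48/14.75 ≈ 1.5918.

r ≈ 1.592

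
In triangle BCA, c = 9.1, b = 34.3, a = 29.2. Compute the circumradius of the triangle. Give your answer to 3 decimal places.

By the law of cosines, cos B = (c² + a² − b²) / (2·c·a) ≈ -0.45356, so ∠B ≈ 116.97°.
Circumradius = b/(2 sin B) ≈ 19.243.

R ≈ 19.243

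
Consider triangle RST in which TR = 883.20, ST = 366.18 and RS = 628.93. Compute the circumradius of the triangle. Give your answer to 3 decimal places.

526.140

By the law of cosines, cos R = (TR² + RS² − ST²) / (2·TR·RS) ≈ 0.93750, so ∠R ≈ 20.36°.
Circumradius = ST/(2 sin R) ≈ 526.14.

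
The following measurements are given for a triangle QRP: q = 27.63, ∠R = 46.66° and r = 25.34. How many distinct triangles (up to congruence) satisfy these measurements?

2

q·sin R = 27.63·sin(46.66°) ≈ 20.1.
Since q sin R < r < q (20.1 < 25.34 < 27.63), two triangles exist.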